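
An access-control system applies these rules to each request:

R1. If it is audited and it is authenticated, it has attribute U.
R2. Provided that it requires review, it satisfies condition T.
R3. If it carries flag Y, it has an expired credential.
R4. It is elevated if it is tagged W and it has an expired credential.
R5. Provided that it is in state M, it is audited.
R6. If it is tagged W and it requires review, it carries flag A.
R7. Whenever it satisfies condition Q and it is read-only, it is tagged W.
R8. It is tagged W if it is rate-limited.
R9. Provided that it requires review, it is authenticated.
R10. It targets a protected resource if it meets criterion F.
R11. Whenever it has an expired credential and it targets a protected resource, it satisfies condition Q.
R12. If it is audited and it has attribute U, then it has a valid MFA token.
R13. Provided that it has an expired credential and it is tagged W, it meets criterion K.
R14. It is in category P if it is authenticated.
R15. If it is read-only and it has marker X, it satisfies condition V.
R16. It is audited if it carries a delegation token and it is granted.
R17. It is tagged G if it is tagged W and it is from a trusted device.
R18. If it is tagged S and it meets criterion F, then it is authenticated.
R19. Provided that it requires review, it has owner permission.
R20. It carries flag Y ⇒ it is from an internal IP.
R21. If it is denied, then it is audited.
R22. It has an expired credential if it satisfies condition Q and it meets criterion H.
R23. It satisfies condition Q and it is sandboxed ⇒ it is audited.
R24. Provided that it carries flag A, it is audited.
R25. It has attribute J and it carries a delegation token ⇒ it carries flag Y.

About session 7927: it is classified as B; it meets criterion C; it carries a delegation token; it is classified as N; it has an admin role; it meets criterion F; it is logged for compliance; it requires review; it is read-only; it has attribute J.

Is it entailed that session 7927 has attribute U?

By R9 (it requires review): it is authenticated.
By R10 (it meets criterion F): it targets a protected resource.
By R25 (it has attribute J, it carries a delegation token): it carries flag Y.
By R3 (it carries flag Y): it has an expired credential.
By R11 (it has an expired credential, it targets a protected resource): it satisfies condition Q.
By R7 (it satisfies condition Q, it is read-only): it is tagged W.
By R6 (it is tagged W, it requires review): it carries flag A.
By R24 (it carries flag A): it is audited.
By R1 (it is audited, it is authenticated): it has attribute U.

Yes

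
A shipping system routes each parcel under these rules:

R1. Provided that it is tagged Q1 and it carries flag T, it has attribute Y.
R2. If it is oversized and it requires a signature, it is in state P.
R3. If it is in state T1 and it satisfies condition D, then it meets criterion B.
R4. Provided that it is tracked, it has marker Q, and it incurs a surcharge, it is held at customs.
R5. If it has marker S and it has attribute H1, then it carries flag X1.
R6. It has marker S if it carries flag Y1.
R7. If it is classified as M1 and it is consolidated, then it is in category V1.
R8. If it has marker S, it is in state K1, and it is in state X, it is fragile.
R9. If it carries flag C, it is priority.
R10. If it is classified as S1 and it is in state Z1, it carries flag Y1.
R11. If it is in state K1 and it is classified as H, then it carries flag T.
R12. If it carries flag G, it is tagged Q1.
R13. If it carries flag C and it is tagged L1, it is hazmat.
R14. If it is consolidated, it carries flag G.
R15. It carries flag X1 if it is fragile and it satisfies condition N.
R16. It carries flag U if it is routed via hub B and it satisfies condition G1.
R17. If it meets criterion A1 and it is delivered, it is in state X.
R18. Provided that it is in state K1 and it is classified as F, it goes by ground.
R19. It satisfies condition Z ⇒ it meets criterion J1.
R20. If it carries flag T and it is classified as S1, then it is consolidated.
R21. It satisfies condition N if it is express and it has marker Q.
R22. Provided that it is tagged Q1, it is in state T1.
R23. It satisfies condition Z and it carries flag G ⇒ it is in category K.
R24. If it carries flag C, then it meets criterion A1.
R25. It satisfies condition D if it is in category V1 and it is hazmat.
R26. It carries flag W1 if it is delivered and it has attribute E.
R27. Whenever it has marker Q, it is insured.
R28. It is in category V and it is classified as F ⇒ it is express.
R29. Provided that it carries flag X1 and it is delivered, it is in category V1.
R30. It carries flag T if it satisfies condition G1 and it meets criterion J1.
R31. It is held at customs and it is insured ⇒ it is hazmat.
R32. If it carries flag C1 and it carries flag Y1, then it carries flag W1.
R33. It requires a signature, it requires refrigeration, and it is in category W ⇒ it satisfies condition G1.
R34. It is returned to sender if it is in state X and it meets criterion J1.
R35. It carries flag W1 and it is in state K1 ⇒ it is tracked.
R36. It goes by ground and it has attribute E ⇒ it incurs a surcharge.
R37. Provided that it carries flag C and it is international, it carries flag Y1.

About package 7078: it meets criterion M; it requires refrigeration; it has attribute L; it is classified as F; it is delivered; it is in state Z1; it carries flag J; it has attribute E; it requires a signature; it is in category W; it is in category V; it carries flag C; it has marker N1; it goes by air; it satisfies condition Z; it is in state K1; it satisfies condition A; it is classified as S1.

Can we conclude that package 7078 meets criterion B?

Forward chaining from the given facts derives: is priority, carries flag Y1, goes by ground, meets criterion J1, meets criterion A1, carries flag W1, is express, satisfies condition G1, is tracked, incurs a surcharge, has marker S, is in state X, carries flag T, is returned to sender, is fragile, is consolidated, carries flag G, is in category K, is tagged Q1, is in state T1, has attribute Y.
The only rule concluding "it meets criterion B" is R3, which needs "it satisfies condition D"; that is never established.

No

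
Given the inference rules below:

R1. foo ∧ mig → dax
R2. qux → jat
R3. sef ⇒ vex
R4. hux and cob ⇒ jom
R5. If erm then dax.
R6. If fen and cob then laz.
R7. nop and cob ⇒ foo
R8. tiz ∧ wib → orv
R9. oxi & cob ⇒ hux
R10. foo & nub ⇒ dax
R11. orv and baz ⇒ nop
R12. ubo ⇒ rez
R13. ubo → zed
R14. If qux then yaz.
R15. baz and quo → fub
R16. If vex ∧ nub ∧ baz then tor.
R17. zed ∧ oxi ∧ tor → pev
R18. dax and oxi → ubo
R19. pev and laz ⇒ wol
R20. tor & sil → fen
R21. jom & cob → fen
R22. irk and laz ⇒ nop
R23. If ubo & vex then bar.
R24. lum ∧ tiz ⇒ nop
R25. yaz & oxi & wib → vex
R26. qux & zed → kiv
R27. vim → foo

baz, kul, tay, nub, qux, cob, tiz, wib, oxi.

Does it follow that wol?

orv  (by R8: tiz, wib)
hux  (by R9: oxi, cob)
nop  (by R11: orv, baz)
yaz  (by R14: qux)
vex  (by R25: yaz, oxi, wib)
jom  (by R4: hux, cob)
foo  (by R7: nop, cob)
dax  (by R10: foo, nub)
tor  (by R16: vex, nub, baz)
ubo  (by R18: dax, oxi)
fen  (by R21: jom, cob)
laz  (by R6: fen, cob)
zed  (by R13: ubo)
pev  (by R17: zed, oxi, tor)
wol  (by R19: pev, laz)

Yes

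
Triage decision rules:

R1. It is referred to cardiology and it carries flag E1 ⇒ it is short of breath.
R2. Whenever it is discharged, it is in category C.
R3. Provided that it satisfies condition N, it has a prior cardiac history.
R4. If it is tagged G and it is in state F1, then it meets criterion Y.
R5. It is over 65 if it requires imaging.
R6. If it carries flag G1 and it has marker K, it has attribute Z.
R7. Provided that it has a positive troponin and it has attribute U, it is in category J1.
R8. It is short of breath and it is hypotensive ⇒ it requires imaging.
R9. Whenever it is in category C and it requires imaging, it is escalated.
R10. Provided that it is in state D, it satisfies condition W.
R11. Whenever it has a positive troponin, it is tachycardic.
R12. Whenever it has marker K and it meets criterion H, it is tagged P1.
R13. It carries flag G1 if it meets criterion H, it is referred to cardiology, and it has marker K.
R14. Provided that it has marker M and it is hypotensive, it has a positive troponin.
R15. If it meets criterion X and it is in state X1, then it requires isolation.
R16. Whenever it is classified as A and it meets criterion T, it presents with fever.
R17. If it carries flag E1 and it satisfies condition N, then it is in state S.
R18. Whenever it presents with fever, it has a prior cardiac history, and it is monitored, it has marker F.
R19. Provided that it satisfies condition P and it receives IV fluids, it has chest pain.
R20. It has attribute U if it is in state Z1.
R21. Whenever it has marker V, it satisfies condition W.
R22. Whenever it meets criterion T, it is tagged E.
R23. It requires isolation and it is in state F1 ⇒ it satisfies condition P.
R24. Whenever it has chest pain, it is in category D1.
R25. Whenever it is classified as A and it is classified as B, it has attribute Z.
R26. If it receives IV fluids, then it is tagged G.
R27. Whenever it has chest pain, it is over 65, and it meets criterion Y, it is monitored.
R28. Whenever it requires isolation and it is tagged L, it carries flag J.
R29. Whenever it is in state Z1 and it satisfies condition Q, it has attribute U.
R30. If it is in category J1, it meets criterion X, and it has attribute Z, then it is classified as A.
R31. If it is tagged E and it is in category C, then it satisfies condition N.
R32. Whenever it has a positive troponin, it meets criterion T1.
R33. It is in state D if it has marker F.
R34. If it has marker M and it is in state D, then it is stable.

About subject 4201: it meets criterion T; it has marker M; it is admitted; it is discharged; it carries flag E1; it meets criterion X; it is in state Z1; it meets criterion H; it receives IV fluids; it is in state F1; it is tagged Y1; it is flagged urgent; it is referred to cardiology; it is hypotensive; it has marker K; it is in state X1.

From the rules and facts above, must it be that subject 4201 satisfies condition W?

Yes

By R1 (it is referred to cardiology, it carries flag E1): it is short of breath.
By R2 (it is discharged): it is in category C.
By R8 (it is short of breath, it is hypotensive): it requires imaging.
By R13 (it meets criterion H, it is referred to cardiology, it has marker K): it carries flag G1.
By R14 (it has marker M, it is hypotensive): it has a positive troponin.
By R15 (it meets criterion X, it is in state X1): it requires isolation.
By R20 (it is in state Z1): it has attribute U.
By R22 (it meets criterion T): it is tagged E.
By R23 (it requires isolation, it is in state F1): it satisfies condition P.
By R26 (it receives IV fluids): it is tagged G.
By R31 (it is tagged E, it is in category C): it satisfies condition N.
By R3 (it satisfies condition N): it has a prior cardiac history.
By R4 (it is tagged G, it is in state F1): it meets criterion Y.
By R5 (it requires imaging): it is over 65.
By R6 (it carries flag G1, it has marker K): it has attribute Z.
By R7 (it has a positive troponin, it has attribute U): it is in category J1.
By R19 (it satisfies condition P, it receives IV fluids): it has chest pain.
By R27 (it has chest pain, it is over 65, it meets criterion Y): it is monitored.
By R30 (it is in category J1, it meets criterion X, it has attribute Z): it is classified as A.
By R16 (it is classified as A, it meets criterion T): it presents with fever.
By R18 (it presents with fever, it has a prior cardiac history, it is monitored): it has marker F.
By R33 (it has marker F): it is in state D.
By R10 (it is in state D): it satisfies condition W.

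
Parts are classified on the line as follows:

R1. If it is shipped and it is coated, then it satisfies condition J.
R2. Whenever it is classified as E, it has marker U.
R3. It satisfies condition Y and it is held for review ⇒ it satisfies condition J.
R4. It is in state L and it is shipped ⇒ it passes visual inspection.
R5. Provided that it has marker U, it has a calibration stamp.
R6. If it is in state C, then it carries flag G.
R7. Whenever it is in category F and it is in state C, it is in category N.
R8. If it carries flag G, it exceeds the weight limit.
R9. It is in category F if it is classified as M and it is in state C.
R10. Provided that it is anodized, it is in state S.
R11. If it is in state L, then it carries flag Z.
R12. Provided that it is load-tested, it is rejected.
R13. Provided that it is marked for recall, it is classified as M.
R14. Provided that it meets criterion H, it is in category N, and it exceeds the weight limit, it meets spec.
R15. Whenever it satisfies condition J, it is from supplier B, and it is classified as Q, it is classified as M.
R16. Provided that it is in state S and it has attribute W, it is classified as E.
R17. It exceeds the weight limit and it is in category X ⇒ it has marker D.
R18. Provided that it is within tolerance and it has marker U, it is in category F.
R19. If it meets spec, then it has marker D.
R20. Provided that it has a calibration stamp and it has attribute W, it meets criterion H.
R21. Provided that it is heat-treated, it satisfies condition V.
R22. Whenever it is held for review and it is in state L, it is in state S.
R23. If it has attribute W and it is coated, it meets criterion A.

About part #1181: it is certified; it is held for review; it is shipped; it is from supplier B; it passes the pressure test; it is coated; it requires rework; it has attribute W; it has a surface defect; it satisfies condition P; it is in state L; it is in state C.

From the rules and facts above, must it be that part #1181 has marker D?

Forward chaining from the given facts derives: satisfies condition J, passes visual inspection, carries flag G, exceeds the weight limit, carries flag Z, is in state S, meets criterion A, is classified as E, has marker U, has a calibration stamp, meets criterion H.
Rules concluding "it has marker D": R17 needs "it is in category X"; R19 needs "it meets spec" — none of these are established.

No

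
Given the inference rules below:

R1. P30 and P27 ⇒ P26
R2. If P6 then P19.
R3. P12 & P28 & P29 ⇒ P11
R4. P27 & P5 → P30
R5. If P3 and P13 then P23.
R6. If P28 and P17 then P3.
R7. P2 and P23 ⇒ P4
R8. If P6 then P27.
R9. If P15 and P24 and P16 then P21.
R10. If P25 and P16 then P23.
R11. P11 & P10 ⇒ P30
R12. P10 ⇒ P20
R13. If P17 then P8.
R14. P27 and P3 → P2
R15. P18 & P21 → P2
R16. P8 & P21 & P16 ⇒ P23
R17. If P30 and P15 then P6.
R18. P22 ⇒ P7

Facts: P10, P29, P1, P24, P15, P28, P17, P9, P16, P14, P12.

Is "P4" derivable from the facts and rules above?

P11  (by R3: P12, P28, P29)
P3  (by R6: P28, P17)
P21  (by R9: P15, P24, P16)
P30  (by R11: P11, P10)
P8  (by R13: P17)
P23  (by R16: P8, P21, P16)
P6  (by R17: P30, P15)
P27  (by R8: P6)
P2  (by R14: P27, P3)
P4  (by R7: P2, P23)

Yes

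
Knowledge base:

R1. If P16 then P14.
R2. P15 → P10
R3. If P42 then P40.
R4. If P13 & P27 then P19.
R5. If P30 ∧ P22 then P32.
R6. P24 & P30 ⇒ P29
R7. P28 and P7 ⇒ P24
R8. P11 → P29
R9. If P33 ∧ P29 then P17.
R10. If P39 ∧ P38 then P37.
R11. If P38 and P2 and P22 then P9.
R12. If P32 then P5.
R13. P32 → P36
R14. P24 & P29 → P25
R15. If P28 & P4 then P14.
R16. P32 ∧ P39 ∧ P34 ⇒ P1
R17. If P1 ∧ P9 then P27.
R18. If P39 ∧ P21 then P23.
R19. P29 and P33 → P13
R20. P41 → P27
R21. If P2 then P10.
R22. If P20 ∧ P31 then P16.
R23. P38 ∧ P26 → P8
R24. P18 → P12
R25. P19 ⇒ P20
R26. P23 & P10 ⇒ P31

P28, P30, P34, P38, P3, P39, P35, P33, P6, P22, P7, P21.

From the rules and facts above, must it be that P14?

Forward chaining from the given facts derives: P32, P24, P37, P5, P36, P1, P23, P29, P17, P25, P13.
Rules concluding P14: R1 needs P16; R15 needs P4 — none of these are established.

No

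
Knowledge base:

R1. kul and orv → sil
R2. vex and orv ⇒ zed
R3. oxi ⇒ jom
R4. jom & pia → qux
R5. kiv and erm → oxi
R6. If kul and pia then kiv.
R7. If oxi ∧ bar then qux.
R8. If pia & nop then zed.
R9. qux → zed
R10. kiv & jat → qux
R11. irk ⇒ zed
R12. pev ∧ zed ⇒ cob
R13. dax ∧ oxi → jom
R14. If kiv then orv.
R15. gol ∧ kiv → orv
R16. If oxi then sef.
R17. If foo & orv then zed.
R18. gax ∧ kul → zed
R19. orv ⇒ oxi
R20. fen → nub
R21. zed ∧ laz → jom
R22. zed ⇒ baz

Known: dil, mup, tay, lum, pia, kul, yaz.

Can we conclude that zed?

Yes

kiv  (by R6: kul, pia)
orv  (by R14: kiv)
oxi  (by R19: orv)
jom  (by R3: oxi)
qux  (by R4: jom, pia)
zed  (by R9: qux)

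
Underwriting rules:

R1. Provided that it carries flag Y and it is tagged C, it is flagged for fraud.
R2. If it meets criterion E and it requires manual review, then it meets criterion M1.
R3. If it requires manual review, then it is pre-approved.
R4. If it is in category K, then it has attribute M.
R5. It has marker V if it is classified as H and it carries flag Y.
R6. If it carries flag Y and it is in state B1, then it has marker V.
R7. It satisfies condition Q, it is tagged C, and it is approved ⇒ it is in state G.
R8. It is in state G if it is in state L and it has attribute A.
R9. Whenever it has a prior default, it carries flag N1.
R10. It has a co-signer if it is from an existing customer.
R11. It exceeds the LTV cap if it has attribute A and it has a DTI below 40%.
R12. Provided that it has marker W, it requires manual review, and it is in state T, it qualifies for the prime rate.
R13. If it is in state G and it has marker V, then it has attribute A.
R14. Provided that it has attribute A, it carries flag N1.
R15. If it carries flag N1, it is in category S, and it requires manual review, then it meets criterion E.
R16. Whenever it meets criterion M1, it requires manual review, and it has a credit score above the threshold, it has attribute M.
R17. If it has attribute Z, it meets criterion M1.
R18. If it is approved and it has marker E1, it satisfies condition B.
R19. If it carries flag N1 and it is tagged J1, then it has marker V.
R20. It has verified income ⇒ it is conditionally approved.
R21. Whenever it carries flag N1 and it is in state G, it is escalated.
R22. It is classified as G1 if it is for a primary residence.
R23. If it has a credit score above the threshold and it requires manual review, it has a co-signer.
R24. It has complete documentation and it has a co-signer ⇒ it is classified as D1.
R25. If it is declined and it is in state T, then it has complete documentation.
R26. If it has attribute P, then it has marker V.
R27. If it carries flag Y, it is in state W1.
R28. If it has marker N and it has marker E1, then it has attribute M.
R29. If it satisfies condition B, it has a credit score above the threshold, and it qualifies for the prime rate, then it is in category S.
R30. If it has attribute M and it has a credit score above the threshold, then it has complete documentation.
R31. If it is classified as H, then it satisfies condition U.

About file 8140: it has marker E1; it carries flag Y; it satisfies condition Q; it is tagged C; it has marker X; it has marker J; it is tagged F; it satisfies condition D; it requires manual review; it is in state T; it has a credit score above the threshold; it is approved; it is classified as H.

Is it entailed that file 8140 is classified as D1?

Forward chaining from the given facts derives: is flagged for fraud, is pre-approved, has marker V, is in state G, has attribute A, carries flag N1, satisfies condition B, is escalated, has a co-signer, is in state W1, satisfies condition U.
The only rule concluding "it is classified as D1" is R24, which needs "it has complete documentation"; that is never established.

No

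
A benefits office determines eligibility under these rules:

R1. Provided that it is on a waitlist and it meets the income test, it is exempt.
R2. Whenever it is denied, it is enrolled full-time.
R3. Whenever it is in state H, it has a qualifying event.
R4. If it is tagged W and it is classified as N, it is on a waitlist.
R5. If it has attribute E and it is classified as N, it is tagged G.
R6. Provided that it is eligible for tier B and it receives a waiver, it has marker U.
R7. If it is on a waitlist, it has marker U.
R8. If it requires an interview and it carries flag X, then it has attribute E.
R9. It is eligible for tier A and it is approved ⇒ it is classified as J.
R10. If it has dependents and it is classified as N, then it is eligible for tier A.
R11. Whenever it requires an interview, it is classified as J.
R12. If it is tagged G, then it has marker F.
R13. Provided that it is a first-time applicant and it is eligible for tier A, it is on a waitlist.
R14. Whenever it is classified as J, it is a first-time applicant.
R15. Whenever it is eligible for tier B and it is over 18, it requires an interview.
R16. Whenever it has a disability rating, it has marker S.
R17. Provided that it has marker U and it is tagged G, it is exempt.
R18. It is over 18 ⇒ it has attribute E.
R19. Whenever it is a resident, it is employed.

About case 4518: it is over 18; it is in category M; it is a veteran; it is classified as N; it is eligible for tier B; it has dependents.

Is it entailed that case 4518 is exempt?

By R10 (it has dependents, it is classified as N): it is eligible for tier A.
By R15 (it is eligible for tier B, it is over 18): it requires an interview.
By R18 (it is over 18): it has attribute E.
By R5 (it has attribute E, it is classified as N): it is tagged G.
By R11 (it requires an interview): it is classified as J.
By R14 (it is classified as J): it is a first-time applicant.
By R13 (it is a first-time applicant, it is eligible for tier A): it is on a waitlist.
By R7 (it is on a waitlist): it has marker U.
By R17 (it has marker U, it is tagged G): it is exempt.

Yes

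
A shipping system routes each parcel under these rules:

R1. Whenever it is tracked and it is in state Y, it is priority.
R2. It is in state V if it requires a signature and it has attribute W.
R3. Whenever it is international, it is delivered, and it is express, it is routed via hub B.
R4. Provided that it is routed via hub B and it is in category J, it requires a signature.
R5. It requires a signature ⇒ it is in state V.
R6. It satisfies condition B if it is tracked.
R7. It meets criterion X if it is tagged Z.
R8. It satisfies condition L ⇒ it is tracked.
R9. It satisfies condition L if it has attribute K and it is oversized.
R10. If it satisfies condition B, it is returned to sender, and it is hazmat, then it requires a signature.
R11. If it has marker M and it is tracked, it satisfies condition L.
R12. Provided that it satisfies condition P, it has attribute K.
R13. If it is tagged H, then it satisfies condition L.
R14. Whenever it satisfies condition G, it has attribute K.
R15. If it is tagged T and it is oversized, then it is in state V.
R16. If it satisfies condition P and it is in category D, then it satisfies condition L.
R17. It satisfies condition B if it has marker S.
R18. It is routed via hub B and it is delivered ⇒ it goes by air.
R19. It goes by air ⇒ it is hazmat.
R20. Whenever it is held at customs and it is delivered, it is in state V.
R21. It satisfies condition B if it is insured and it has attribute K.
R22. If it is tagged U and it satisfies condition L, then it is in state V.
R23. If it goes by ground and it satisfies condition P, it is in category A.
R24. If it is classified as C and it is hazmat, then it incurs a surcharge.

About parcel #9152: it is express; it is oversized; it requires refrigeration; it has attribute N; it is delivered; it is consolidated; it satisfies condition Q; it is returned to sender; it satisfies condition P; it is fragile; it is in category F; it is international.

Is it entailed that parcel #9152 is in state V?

Yes

By R3 (it is international, it is delivered, it is express): it is routed via hub B.
By R12 (it satisfies condition P): it has attribute K.
By R18 (it is routed via hub B, it is delivered): it goes by air.
By R19 (it goes by air): it is hazmat.
By R9 (it has attribute K, it is oversized): it satisfies condition L.
By R8 (it satisfies condition L): it is tracked.
By R6 (it is tracked): it satisfies condition B.
By R10 (it satisfies condition B, it is returned to sender, it is hazmat): it requires a signature.
By R5 (it requires a signature): it is in state V.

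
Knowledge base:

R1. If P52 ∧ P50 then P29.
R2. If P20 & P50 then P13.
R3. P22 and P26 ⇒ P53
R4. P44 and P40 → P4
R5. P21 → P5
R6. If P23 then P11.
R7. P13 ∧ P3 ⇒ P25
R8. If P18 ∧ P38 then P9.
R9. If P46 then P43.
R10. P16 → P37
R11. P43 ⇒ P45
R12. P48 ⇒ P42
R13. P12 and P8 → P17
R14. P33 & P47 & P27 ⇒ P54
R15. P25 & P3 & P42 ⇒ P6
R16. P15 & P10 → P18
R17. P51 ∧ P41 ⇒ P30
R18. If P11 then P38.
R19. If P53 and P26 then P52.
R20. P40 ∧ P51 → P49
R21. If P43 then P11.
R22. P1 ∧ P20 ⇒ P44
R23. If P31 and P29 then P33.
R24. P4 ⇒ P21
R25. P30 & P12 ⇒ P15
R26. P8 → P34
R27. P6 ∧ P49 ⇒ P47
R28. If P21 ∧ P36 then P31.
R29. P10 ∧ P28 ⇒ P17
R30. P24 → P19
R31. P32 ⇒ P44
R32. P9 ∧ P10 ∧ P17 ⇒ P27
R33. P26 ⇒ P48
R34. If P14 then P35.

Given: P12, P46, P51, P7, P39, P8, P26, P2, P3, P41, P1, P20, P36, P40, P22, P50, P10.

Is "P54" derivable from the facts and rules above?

Yes

P13  (by R2: P20, P50)
P53  (by R3: P22, P26)
P25  (by R7: P13, P3)
P43  (by R9: P46)
P17  (by R13: P12, P8)
P30  (by R17: P51, P41)
P52  (by R19: P53, P26)
P49  (by R20: P40, P51)
P11  (by R21: P43)
P44  (by R22: P1, P20)
P15  (by R25: P30, P12)
P48  (by R33: P26)
P29  (by R1: P52, P50)
P4  (by R4: P44, P40)
P42  (by R12: P48)
P6  (by R15: P25, P3, P42)
P18  (by R16: P15, P10)
P38  (by R18: P11)
P21  (by R24: P4)
P47  (by R27: P6, P49)
P31  (by R28: P21, P36)
P9  (by R8: P18, P38)
P33  (by R23: P31, P29)
P27  (by R32: P9, P10, P17)
P54  (by R14: P33, P47, P27)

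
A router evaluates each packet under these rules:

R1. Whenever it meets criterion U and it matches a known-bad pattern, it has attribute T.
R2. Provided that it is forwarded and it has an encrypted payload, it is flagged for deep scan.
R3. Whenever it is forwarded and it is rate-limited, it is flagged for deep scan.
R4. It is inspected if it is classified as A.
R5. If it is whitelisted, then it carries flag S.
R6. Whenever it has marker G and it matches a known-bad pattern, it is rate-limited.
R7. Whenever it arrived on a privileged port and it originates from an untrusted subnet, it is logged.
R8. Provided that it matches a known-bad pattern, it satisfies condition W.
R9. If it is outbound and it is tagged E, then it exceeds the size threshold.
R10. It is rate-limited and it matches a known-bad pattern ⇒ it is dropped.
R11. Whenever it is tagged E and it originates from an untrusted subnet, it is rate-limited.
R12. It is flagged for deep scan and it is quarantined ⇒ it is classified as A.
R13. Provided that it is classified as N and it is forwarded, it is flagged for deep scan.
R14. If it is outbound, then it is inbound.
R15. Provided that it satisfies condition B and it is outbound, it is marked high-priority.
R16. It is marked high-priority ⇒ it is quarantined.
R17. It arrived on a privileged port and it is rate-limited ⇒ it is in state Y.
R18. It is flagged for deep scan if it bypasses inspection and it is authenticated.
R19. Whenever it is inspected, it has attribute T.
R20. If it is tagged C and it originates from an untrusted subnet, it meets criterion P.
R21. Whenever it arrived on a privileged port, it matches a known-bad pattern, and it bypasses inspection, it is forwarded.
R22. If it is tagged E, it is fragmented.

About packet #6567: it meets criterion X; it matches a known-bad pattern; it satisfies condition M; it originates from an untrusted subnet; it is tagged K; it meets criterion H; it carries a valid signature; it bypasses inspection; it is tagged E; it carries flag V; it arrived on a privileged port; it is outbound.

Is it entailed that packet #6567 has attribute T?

No

Forward chaining from the given facts derives: is logged, satisfies condition W, exceeds the size threshold, is rate-limited, is inbound, is in state Y, is forwarded, is fragmented, is flagged for deep scan, is dropped.
Rules concluding "it has attribute T": R1 needs "it meets criterion U"; R19 needs "it is inspected" — none of these are established.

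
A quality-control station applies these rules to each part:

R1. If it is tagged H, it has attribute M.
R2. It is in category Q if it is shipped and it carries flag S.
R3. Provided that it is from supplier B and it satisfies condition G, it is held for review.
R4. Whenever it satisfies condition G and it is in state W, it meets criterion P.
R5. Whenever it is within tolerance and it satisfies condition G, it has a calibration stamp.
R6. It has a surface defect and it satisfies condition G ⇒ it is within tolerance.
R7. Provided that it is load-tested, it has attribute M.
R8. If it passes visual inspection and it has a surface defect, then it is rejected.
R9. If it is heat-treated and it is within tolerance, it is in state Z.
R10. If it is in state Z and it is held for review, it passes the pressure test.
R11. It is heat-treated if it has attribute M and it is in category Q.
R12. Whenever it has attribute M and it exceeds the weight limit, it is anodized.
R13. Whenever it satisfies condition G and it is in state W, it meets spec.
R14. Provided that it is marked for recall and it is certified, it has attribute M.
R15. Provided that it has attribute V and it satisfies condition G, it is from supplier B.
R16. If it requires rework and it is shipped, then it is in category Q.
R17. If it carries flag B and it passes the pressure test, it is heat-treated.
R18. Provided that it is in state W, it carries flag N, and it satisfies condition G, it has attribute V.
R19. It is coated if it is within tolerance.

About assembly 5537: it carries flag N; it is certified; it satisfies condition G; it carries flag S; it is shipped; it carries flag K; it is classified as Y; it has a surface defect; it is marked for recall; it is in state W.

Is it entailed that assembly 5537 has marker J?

No

Forward chaining from the given facts derives: is in category Q, meets criterion P, is within tolerance, meets spec, has attribute M, has attribute V, is coated, has a calibration stamp, is heat-treated, is from supplier B, is held for review, is in state Z, passes the pressure test.
No rule has "it has marker J" as its conclusion, and it is not among the given facts.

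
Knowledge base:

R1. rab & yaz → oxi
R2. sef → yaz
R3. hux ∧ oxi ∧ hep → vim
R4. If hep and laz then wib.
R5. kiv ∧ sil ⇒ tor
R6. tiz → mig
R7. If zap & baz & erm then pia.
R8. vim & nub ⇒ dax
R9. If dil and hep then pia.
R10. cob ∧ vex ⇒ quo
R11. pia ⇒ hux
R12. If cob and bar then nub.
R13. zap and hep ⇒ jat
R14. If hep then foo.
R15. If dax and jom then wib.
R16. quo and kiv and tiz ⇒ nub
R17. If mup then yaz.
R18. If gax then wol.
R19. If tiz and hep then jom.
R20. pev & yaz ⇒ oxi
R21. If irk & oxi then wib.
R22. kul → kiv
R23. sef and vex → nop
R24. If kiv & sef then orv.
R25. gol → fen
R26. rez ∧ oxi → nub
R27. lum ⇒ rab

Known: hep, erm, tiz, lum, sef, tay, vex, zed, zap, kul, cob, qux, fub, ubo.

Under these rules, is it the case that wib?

No

Forward chaining from the given facts derives: yaz, mig, quo, jat, foo, jom, kiv, nop, orv, rab, oxi, nub.
Rules concluding wib: R4 needs laz; R15 needs dax; R21 needs irk — none of these are established.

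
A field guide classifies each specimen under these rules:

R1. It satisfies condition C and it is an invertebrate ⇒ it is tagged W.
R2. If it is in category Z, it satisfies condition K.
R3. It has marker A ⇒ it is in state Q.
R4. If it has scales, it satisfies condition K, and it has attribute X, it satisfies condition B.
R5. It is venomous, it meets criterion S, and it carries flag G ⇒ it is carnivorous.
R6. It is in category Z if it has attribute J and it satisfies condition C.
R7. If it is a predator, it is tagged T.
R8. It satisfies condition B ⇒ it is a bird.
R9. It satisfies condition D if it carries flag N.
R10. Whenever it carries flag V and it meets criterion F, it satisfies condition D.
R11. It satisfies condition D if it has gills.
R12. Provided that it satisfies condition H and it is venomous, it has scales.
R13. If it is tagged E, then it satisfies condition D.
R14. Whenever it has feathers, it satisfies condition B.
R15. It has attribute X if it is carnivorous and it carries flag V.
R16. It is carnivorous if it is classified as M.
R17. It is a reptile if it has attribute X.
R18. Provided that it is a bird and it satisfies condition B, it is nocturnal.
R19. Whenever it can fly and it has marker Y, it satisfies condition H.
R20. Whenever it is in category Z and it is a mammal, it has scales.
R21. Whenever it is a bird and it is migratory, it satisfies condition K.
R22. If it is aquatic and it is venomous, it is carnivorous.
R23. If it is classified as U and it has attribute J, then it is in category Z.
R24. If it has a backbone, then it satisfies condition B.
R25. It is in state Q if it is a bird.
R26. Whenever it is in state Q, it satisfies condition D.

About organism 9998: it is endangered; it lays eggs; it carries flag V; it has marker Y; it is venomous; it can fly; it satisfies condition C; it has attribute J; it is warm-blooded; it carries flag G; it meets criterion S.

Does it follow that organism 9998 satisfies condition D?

By R5 (it is venomous, it meets criterion S, it carries flag G): it is carnivorous.
By R6 (it has attribute J, it satisfies condition C): it is in category Z.
By R15 (it is carnivorous, it carries flag V): it has attribute X.
By R19 (it can fly, it has marker Y): it satisfies condition H.
By R2 (it is in category Z): it satisfies condition K.
By R12 (it satisfies condition H, it is venomous): it has scales.
By R4 (it has scales, it satisfies condition K, it has attribute X): it satisfies condition B.
By R8 (it satisfies condition B): it is a bird.
By R25 (it is a bird): it is in state Q.
By R26 (it is in state Q): it satisfies condition D.

Yes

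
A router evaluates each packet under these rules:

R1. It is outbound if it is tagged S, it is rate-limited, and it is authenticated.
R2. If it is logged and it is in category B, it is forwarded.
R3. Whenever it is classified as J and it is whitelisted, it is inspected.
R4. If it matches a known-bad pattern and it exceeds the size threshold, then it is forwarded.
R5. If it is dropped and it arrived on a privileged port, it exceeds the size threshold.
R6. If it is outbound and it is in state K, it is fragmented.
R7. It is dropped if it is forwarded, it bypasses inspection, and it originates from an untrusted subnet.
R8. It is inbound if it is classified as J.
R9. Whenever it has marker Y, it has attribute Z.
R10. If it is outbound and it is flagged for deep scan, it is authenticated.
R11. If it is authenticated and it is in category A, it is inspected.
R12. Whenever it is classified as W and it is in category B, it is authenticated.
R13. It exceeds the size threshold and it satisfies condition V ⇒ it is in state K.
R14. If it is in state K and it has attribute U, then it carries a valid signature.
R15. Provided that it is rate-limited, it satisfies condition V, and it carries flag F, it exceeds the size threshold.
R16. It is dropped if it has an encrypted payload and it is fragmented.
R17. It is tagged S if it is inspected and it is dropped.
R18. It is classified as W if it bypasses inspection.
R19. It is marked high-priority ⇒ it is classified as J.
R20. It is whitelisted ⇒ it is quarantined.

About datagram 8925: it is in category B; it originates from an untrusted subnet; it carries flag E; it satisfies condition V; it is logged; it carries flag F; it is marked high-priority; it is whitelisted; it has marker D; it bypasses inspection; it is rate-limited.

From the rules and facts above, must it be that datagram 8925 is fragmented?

Yes

By R2 (it is logged, it is in category B): it is forwarded.
By R7 (it is forwarded, it bypasses inspection, it originates from an untrusted subnet): it is dropped.
By R15 (it is rate-limited, it satisfies condition V, it carries flag F): it exceeds the size threshold.
By R18 (it bypasses inspection): it is classified as W.
By R19 (it is marked high-priority): it is classified as J.
By R3 (it is classified as J, it is whitelisted): it is inspected.
By R12 (it is classified as W, it is in category B): it is authenticated.
By R13 (it exceeds the size threshold, it satisfies condition V): it is in state K.
By R17 (it is inspected, it is dropped): it is tagged S.
By R1 (it is tagged S, it is rate-limited, it is authenticated): it is outbound.
By R6 (it is outbound, it is in state K): it is fragmented.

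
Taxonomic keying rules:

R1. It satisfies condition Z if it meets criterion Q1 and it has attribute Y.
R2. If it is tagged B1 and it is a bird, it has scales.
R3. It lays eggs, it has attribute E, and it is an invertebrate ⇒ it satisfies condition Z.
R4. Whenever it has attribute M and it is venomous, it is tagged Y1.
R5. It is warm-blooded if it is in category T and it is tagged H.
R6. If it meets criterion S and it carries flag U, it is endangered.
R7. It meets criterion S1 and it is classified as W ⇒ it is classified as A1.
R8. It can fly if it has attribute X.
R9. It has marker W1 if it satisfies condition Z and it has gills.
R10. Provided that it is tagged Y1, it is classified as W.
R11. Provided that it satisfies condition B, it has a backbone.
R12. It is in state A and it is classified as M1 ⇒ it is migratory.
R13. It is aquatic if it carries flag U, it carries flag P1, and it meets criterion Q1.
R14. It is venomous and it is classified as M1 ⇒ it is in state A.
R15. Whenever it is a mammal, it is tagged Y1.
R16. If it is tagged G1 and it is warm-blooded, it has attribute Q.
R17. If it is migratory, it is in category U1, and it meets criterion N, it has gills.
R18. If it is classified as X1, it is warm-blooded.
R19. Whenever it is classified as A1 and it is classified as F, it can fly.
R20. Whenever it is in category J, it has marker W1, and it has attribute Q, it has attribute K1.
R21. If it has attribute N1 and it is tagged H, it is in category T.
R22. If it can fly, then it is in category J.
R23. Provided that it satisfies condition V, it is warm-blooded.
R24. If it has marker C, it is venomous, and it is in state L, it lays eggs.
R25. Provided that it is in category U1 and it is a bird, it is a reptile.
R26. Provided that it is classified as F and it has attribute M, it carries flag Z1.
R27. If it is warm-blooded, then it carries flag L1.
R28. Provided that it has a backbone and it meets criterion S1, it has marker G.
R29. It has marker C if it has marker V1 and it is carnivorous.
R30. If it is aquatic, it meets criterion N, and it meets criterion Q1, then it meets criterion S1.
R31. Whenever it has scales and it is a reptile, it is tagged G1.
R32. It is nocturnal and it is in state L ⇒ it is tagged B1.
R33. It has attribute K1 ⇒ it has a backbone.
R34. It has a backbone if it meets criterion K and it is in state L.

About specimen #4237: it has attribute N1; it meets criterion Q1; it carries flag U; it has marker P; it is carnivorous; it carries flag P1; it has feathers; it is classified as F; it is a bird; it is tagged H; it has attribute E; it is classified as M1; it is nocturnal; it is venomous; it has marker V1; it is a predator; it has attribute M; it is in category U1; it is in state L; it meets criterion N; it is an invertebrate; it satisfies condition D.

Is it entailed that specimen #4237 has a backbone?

By R4 (it has attribute M, it is venomous): it is tagged Y1.
By R10 (it is tagged Y1): it is classified as W.
By R13 (it carries flag U, it carries flag P1, it meets criterion Q1): it is aquatic.
By R14 (it is venomous, it is classified as M1): it is in state A.
By R21 (it has attribute N1, it is tagged H): it is in category T.
By R25 (it is in category U1, it is a bird): it is a reptile.
By R29 (it has marker V1, it is carnivorous): it has marker C.
By R30 (it is aquatic, it meets criterion N, it meets criterion Q1): it meets criterion S1.
By R32 (it is nocturnal, it is in state L): it is tagged B1.
By R2 (it is tagged B1, it is a bird): it has scales.
By R5 (it is in category T, it is tagged H): it is warm-blooded.
By R7 (it meets criterion S1, it is classified as W): it is classified as A1.
By R12 (it is in state A, it is classified as M1): it is migratory.
By R17 (it is migratory, it is in category U1, it meets criterion N): it has gills.
By R19 (it is classified as A1, it is classified as F): it can fly.
By R22 (it can fly): it is in category J.
By R24 (it has marker C, it is venomous, it is in state L): it lays eggs.
By R31 (it has scales, it is a reptile): it is tagged G1.
By R3 (it lays eggs, it has attribute E, it is an invertebrate): it satisfies condition Z.
By R9 (it satisfies condition Z, it has gills): it has marker W1.
By R16 (it is tagged G1, it is warm-blooded): it has attribute Q.
By R20 (it is in category J, it has marker W1, it has attribute Q): it has attribute K1.
By R33 (it has attribute K1): it has a backbone.

Yes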